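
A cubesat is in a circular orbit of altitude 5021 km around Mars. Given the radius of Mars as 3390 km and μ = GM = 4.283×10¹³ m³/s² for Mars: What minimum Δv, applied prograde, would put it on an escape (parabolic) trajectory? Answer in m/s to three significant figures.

r = 3390 + 5021 = 8411.0 km = 8.4110×10⁶ m.
Circular speed v_c = √(μ/r) = 2257 m/s.
Escape speed v_esc = √(2μ/r) = √2 × v_c = 3191 m/s.
Δv = v_esc − v_c = 934.7 m/s.

Δv ≈ 935 m/s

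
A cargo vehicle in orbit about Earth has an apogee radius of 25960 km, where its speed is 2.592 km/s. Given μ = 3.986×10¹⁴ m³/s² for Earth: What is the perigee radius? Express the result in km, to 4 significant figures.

r_a = 2.596×10⁷ m.
Specific energy ε = v²/2 − μ/r = -1.200×10⁷ J/kg, so a = −μ/(2ε) = 1.662×10⁷ m.
The apsides satisfy r_p + r_a = 2a, so the perigee radius is 2a − r_a = 7.270×10⁶ m = 7270.1 km.

perigee radius ≈ 7270 km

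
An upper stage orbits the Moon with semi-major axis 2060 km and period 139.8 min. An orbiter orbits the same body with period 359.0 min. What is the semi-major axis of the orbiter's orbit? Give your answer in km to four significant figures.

a₂ ≈ 3863 km

Kepler's third law: a³ ∝ T², so a₂ = a₁ (T₂/T₁)^(2/3).
T₂/T₁ = 2.568, (T₂/T₁)^(2/3) = 1.875.
a₂ = 2060 × 1.875 = 3863 km.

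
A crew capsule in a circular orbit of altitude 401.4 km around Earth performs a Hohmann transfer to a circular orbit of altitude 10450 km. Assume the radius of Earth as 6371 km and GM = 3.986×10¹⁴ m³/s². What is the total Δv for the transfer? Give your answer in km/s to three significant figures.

Δv_total ≈ 2.67 km/s

r₁ = 6371 + 401.4 = 6772.4 km = 6.7724×10⁶ m.
r₂ = 6371 + 10450 = 16821 km = 1.6821×10⁷ m.
Transfer ellipse a_t = (r₁ + r₂)/2 = 1.180×10⁷ m.
At r₁: circular v_c1 = √(μ/r₁) = 7672 m/s; transfer-perigee v_p = √[μ(2/r₁ − 1/a_t)] = 9161 m/s.
Δv₁ = v_p − v_c1 = 1489 m/s.
At r₂: circular v_c2 = √(μ/r₂) = 4868 m/s; transfer-apogee v_a = √[μ(2/r₂ − 1/a_t)] = 3688 m/s.
Δv₂ = v_c2 − v_a = 1180 m/s.
Total Δv = Δv₁ + Δv₂ = 2669 m/s = 2.669 km/s.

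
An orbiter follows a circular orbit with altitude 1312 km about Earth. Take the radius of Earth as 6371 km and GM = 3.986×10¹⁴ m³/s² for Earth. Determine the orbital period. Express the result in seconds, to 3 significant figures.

r = 6371 + 1312 = 7683.0 km = 7.6830×10⁶ m.
Kepler's third law: T = 2π√(r³/μ) = 2π√((7.683×10⁶)³ / 3.986×10¹⁴).
r³/μ = 1.138×10⁶ s², so T = 2π × 1.067×10³ = 6.702×10³ s.

T ≈ 6700 seconds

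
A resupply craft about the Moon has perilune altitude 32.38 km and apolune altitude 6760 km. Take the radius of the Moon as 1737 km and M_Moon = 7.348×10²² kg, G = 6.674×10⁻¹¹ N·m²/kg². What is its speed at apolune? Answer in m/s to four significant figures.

μ = GM = 6.674×10⁻¹¹ × 7.348×10²² = 4.904×10¹² m³/s².
r_p = 1737 + 32.38 = 1769.4 km = 1.7694×10⁶ m.
r_a = 1737 + 6760 = 8497.0 km = 8.4970×10⁶ m.
Semi-major axis a = (r_p + r_a)/2 = 5133.2 km = 5.133×10⁶ m.
Vis-viva: v² = μ(2/r − 1/a) = 4.904×10¹² × (2.354×10⁻⁷ − 1.948×10⁻⁷) = 1.989×10⁵ m²/s².
v = 446.0 m/s.

v ≈ 446.0 m/s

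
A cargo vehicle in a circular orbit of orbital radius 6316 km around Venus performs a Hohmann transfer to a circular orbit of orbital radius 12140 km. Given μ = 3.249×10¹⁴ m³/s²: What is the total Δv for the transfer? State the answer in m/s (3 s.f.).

r₁ = 6316 km = 6.316×10⁶ m.
r₂ = 12140 km = 1.214×10⁷ m.
Transfer ellipse a_t = (r₁ + r₂)/2 = 9.228×10⁶ m.
At r₁: circular v_c1 = √(μ/r₁) = 7172 m/s; transfer-periapsis v_p = √[μ(2/r₁ − 1/a_t)] = 8226 m/s.
Δv₁ = v_p − v_c1 = 1054 m/s.
At r₂: circular v_c2 = √(μ/r₂) = 5173 m/s; transfer-apoapsis v_a = √[μ(2/r₂ − 1/a_t)] = 4280 m/s.
Δv₂ = v_c2 − v_a = 893.4 m/s.
Total Δv = Δv₁ + Δv₂ = 1948 m/s.

Δv_total ≈ 1950 m/s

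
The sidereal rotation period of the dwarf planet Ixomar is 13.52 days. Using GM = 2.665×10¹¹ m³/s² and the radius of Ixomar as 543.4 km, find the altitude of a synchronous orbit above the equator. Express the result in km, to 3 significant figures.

T = 13.52 days = 1.168×10⁶ s.
A synchronous orbit has period T, so by Kepler's third law a = (μT²/4π²)^(1/3).
μT²/4π² = 2.665×10¹¹ × (1.168×10⁶)² / 39.48 = 9.211×10²¹ m³.
a = 2.096×10⁷ m = 20962 km.
Altitude h = a − R = 20962 − 543.4 = 20419 km.

h_sync ≈ 20400 km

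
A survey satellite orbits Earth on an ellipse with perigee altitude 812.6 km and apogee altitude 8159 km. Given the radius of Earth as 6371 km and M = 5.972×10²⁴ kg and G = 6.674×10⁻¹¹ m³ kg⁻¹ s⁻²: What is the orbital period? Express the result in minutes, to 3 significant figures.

μ = GM = 6.674×10⁻¹¹ × 5.972×10²⁴ = 3.986×10¹⁴ m³/s².
r_p = 6371 + 812.6 = 7183.6 km = 7.1836×10⁶ m.
r_a = 6371 + 8159 = 14530 km = 1.4530×10⁷ m.
Semi-major axis a = (r_p + r_a)/2 = (7183.6 + 14530)/2 = 10857 km = 1.086×10⁷ m.
By Kepler's third law T = 2π√(a³/μ) = 2π × 1.792×10³ = 1.126×10⁴ s.
= 187.6 minutes.

T ≈ 188 minutes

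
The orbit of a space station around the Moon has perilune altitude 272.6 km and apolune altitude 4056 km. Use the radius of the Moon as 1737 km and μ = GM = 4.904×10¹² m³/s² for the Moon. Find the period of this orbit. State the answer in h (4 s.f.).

r_p = 1737 + 272.6 = 2009.6 km = 2.0096×10⁶ m.
r_a = 1737 + 4056 = 5793.0 km = 5.7930×10⁶ m.
Semi-major axis a = (r_p + r_a)/2 = (2009.6 + 5793.0)/2 = 3901.3 km = 3.901×10⁶ m.
By Kepler's third law T = 2π√(a³/μ) = 2π × 3.480×10³ = 2.186×10⁴ s.
= 6.073 h.

T ≈ 6.073 h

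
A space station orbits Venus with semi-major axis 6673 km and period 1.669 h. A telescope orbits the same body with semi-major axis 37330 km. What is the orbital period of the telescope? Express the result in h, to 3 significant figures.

T₂ ≈ 22.1 h

Kepler's third law: T² ∝ a³, so T₂ = T₁ (a₂/a₁)^(3/2).
a₂/a₁ = 5.594, (a₂/a₁)^(3/2) = 13.23.
T₂ = 1.669 × 13.23 = 22.08 h.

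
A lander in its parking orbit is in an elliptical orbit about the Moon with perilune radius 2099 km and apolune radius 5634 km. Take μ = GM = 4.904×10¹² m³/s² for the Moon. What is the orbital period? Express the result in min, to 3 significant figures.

T ≈ 360 min

Semi-major axis a = (r_p + r_a)/2 = (2099.0 + 5634.0)/2 = 3866.5 km = 3.866×10⁶ m.
By Kepler's third law T = 2π√(a³/μ) = 2π × 3.433×10³ = 2.157×10⁴ s.
= 359.5 min.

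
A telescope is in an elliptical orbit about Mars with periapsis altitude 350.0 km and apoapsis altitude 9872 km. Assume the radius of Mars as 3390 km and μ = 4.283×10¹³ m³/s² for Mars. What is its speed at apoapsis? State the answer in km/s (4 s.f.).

v ≈ 1.192 km/s

r_p = 3390 + 350.0 = 3740.0 km = 3.7400×10⁶ m.
r_a = 3390 + 9872 = 13262 km = 1.3262×10⁷ m.
Semi-major axis a = (r_p + r_a)/2 = 8501.0 km = 8.501×10⁶ m.
Vis-viva: v² = μ(2/r − 1/a) = 4.283×10¹³ × (1.508×10⁻⁷ − 1.176×10⁻⁷) = 1.421×10⁶ m²/s².
v = 1192 m/s = 1.192 km/s.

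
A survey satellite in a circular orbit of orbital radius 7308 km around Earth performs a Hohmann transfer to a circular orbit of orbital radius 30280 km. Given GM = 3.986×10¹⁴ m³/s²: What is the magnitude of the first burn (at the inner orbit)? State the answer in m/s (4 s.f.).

Δv ≈ 1989 m/s

r₁ = 7308 km = 7.308×10⁶ m.
r₂ = 30280 km = 3.028×10⁷ m.
Transfer ellipse a_t = (r₁ + r₂)/2 = 1.879×10⁷ m.
At r₁: circular v_c1 = √(μ/r₁) = 7385 m/s; transfer-perigee v_p = √[μ(2/r₁ − 1/a_t)] = 9374 m/s.
Δv₁ = v_p − v_c1 = 1989 m/s.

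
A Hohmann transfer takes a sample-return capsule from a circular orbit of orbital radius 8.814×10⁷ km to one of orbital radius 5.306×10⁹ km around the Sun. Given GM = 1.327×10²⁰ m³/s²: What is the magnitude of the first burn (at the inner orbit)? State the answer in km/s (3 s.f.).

r₁ = 8.814×10⁷ km = 8.814×10¹⁰ m.
r₂ = 5.306×10⁹ km = 5.306×10¹² m.
Transfer ellipse a_t = (r₁ + r₂)/2 = 2.697×10¹² m.
At r₁: circular v_c1 = √(μ/r₁) = 38800 m/s; transfer-perihelion v_p = √[μ(2/r₁ − 1/a_t)] = 54420 m/s.
Δv₁ = v_p − v_c1 = 15620 m/s.
= 15.62 km/s.

Δv ≈ 15.6 km/s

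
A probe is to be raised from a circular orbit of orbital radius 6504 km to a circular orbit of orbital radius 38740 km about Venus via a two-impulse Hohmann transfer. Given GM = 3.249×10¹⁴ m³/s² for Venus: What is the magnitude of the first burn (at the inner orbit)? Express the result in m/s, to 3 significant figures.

Δv ≈ 2180 m/s

r₁ = 6504 km = 6.504×10⁶ m.
r₂ = 38740 km = 3.874×10⁷ m.
Transfer ellipse a_t = (r₁ + r₂)/2 = 2.262×10⁷ m.
At r₁: circular v_c1 = √(μ/r₁) = 7068 m/s; transfer-periapsis v_p = √[μ(2/r₁ − 1/a_t)] = 9249 m/s.
Δv₁ = v_p − v_c1 = 2181 m/s.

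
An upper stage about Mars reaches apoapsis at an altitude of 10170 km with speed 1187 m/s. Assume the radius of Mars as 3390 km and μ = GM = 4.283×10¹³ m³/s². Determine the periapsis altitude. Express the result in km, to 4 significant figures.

periapsis altitude ≈ 502.6 km

r_a = 3390 + 10170 = 13560 km = 1.356×10⁷ m.
Specific energy ε = v²/2 − μ/r = -2.454×10⁶ J/kg, so a = −μ/(2ε) = 8.726×10⁶ m.
The apsides satisfy r_p + r_a = 2a, so the periapsis radius is 2a − r_a = 3.893×10⁶ m = 3892.6 km.
Periapsis altitude = 3892.6 − 3390 = 502.64 km.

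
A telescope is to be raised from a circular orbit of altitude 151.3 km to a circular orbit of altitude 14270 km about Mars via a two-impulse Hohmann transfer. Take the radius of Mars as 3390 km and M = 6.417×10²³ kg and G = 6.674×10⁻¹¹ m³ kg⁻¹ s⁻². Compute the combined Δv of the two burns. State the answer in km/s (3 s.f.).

μ = GM = 6.674×10⁻¹¹ × 6.417×10²³ = 4.283×10¹³ m³/s².
r₁ = 3390 + 151.3 = 3541.3 km = 3.5413×10⁶ m.
r₂ = 3390 + 14270 = 17660 km = 1.7660×10⁷ m.
Transfer ellipse a_t = (r₁ + r₂)/2 = 1.060×10⁷ m.
At r₁: circular v_c1 = √(μ/r₁) = 3478 m/s; transfer-periapsis v_p = √[μ(2/r₁ − 1/a_t)] = 4489 m/s.
Δv₁ = v_p − v_c1 = 1011 m/s.
At r₂: circular v_c2 = √(μ/r₂) = 1557 m/s; transfer-apoapsis v_a = √[μ(2/r₂ − 1/a_t)] = 900.1 m/s.
Δv₂ = v_c2 − v_a = 657.2 m/s.
Total Δv = Δv₁ + Δv₂ = 1668 m/s = 1.668 km/s.

Δv_total ≈ 1.67 km/s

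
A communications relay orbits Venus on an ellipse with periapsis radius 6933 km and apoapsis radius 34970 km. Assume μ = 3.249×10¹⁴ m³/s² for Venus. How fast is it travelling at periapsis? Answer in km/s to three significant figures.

Semi-major axis a = (r_p + r_a)/2 = 20952 km = 2.095×10⁷ m.
Vis-viva: v² = μ(2/r − 1/a) = 3.249×10¹⁴ × (2.885×10⁻⁷ − 4.773×10⁻⁸) = 7.822×10⁷ m²/s².
v = 8844 m/s = 8.844 km/s.

v ≈ 8.84 km/s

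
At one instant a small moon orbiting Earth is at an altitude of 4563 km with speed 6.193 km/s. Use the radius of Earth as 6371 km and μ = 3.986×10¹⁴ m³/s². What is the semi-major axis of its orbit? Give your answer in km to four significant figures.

r = 6371 + 4563 = 10934 km = 1.093×10⁷ m.
Vis-viva rearranged: 1/a = 2/r − v²/μ = 1.829×10⁻⁷ − 9.622×10⁻⁸ = 8.670×10⁻⁸ m⁻¹.
a = 1.153×10⁷ m = 11535 km.

a ≈ 11530 km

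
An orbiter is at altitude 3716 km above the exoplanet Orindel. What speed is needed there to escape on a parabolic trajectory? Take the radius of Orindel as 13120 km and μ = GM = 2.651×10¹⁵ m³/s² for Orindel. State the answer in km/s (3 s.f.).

v_esc ≈ 17.7 km/s

r = 13120 + 3716 = 16836 km = 1.6836×10⁷ m.
Escape speed v_esc = √(2μ/r) = √(2 × 2.651×10¹⁵ / 1.684×10⁷) = √(3.149×10⁸) = 17750 m/s.
= 17.75 km/s.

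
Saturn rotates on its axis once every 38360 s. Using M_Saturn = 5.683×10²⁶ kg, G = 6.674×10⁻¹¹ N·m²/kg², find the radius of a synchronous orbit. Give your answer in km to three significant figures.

r_sync ≈ 1.12×10⁵ km

μ = GM = 6.674×10⁻¹¹ × 5.683×10²⁶ = 3.793×10¹⁶ m³/s².
A synchronous orbit has period T, so by Kepler's third law a = (μT²/4π²)^(1/3).
μT²/4π² = 3.793×10¹⁶ × (3.836×10⁴)² / 39.48 = 1.414×10²⁴ m³.
a = 1.122×10⁸ m = 1.1223×10⁵ km.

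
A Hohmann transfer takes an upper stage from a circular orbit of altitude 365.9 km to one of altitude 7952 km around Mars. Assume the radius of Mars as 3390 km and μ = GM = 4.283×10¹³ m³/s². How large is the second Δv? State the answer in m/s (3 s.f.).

r₁ = 3390 + 365.9 = 3755.9 km = 3.7559×10⁶ m.
r₂ = 3390 + 7952 = 11342 km = 1.1342×10⁷ m.
Transfer ellipse a_t = (r₁ + r₂)/2 = 7.549×10⁶ m.
At r₁: circular v_c1 = √(μ/r₁) = 3377 m/s; transfer-periapsis v_p = √[μ(2/r₁ − 1/a_t)] = 4139 m/s.
At r₂: circular v_c2 = √(μ/r₂) = 1943 m/s; transfer-apoapsis v_a = √[μ(2/r₂ − 1/a_t)] = 1371 m/s.
Δv₂ = v_c2 − v_a = 572.6 m/s.

Δv ≈ 573 m/s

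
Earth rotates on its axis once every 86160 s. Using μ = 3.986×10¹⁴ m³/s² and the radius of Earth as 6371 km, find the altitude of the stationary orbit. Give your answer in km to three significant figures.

h_sync ≈ 35800 km

A synchronous orbit has period T, so by Kepler's third law a = (μT²/4π²)^(1/3).
μT²/4π² = 3.986×10¹⁴ × (8.616×10⁴)² / 39.48 = 7.495×10²² m³.
a = 4.216×10⁷ m = 42163 km.
Altitude h = a − R = 42163 − 6371 = 35792 km.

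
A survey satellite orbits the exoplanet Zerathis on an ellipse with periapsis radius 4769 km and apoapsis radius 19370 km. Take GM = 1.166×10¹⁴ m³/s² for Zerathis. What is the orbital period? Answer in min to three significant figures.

T ≈ 407 min

Semi-major axis a = (r_p + r_a)/2 = (4769.0 + 19370)/2 = 12070 km = 1.207×10⁷ m.
By Kepler's third law T = 2π√(a³/μ) = 2π × 3.883×10³ = 2.440×10⁴ s.
= 406.6 min.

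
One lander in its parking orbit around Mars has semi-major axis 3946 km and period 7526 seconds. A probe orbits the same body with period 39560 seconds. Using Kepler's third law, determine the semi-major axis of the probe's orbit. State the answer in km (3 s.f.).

a₂ ≈ 11900 km

Kepler's third law: a³ ∝ T², so a₂ = a₁ (T₂/T₁)^(2/3).
T₂/T₁ = 5.256, (T₂/T₁)^(2/3) = 3.023.
a₂ = 3946 × 3.023 = 11930 km.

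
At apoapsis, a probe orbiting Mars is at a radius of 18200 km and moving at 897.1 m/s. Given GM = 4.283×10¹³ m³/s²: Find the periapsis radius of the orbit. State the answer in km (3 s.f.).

r_a = 1.820×10⁷ m.
Specific energy ε = v²/2 − μ/r = -1.951×10⁶ J/kg, so a = −μ/(2ε) = 1.098×10⁷ m.
The apsides satisfy r_p + r_a = 2a, so the periapsis radius is 2a − r_a = 3.754×10⁶ m = 3753.9 km.

periapsis radius ≈ 3750 km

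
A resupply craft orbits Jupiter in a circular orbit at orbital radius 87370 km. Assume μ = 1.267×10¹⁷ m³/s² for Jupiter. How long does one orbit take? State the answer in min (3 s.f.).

r = 87370 km = 8.737×10⁷ m.
Kepler's third law: T = 2π√(r³/μ) = 2π√((8.737×10⁷)³ / 1.267×10¹⁷).
r³/μ = 5.264×10⁶ s², so T = 2π × 2.294×10³ = 1.442×10⁴ s.
Converting: 1.442×10⁴ s ÷ 60.00 = 240.3 min.

T ≈ 240 min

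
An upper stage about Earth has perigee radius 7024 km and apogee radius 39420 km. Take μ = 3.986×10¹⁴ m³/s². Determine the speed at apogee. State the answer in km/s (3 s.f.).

v ≈ 1.75 km/s

Semi-major axis a = (r_p + r_a)/2 = 23222 km = 2.322×10⁷ m.
Vis-viva: v² = μ(2/r − 1/a) = 3.986×10¹⁴ × (5.074×10⁻⁸ − 4.306×10⁻⁸) = 3.058×10⁶ m²/s².
v = 1749 m/s = 1.749 km/s.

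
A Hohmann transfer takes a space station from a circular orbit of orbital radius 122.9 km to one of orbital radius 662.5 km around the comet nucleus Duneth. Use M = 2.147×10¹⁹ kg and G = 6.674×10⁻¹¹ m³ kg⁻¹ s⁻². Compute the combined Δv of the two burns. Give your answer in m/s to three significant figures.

μ = GM = 6.674×10⁻¹¹ × 2.147×10¹⁹ = 1.433×10⁹ m³/s².
r₁ = 122.9 km = 1.229×10⁵ m.
r₂ = 662.5 km = 6.625×10⁵ m.
Transfer ellipse a_t = (r₁ + r₂)/2 = 3.927×10⁵ m.
At r₁: circular v_c1 = √(μ/r₁) = 108.0 m/s; transfer-periapsis v_p = √[μ(2/r₁ − 1/a_t)] = 140.2 m/s.
Δv₁ = v_p − v_c1 = 32.27 m/s.
At r₂: circular v_c2 = √(μ/r₂) = 46.51 m/s; transfer-apoapsis v_a = √[μ(2/r₂ − 1/a_t)] = 26.02 m/s.
Δv₂ = v_c2 − v_a = 20.49 m/s.
Total Δv = Δv₁ + Δv₂ = 52.76 m/s.

Δv_total ≈ 52.8 m/s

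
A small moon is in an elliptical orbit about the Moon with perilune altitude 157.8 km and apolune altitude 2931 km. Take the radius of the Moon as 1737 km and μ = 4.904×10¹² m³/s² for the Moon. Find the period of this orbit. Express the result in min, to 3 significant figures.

r_p = 1737 + 157.8 = 1894.8 km = 1.8948×10⁶ m.
r_a = 1737 + 2931 = 4668.0 km = 4.6680×10⁶ m.
Semi-major axis a = (r_p + r_a)/2 = (1894.8 + 4668.0)/2 = 3281.4 km = 3.281×10⁶ m.
By Kepler's third law T = 2π√(a³/μ) = 2π × 2.684×10³ = 1.687×10⁴ s.
= 281.1 min.

T ≈ 281 min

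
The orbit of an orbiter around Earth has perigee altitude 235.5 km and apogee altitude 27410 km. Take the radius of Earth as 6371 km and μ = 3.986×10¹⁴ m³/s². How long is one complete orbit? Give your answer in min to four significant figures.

r_p = 6371 + 235.5 = 6606.5 km = 6.6065×10⁶ m.
r_a = 6371 + 27410 = 33781 km = 3.3781×10⁷ m.
Semi-major axis a = (r_p + r_a)/2 = (6606.5 + 33781)/2 = 20194 km = 2.019×10⁷ m.
By Kepler's third law T = 2π√(a³/μ) = 2π × 4.545×10³ = 2.856×10⁴ s.
= 476.0 min.

T ≈ 476.0 min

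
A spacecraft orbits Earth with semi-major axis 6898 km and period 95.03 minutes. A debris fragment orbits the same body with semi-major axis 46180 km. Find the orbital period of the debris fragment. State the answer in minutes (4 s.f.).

Kepler's third law: T² ∝ a³, so T₂ = T₁ (a₂/a₁)^(3/2).
a₂/a₁ = 6.695, (a₂/a₁)^(3/2) = 17.32.
T₂ = 95.03 × 17.32 = 1646 minutes.

T₂ ≈ 1646 minutes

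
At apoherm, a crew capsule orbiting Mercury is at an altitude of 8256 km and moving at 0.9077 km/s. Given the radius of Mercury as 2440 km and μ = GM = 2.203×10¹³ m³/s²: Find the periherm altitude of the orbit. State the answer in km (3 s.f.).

periherm altitude ≈ 234 km

r_a = 2440 + 8256 = 10696 km = 1.070×10⁷ m.
Specific energy ε = v²/2 − μ/r = -1.648×10⁶ J/kg, so a = −μ/(2ε) = 6.685×10⁶ m.
The apsides satisfy r_p + r_a = 2a, so the periherm radius is 2a − r_a = 2.674×10⁶ m = 2674.2 km.
Periherm altitude = 2674.2 − 2440 = 234.24 km.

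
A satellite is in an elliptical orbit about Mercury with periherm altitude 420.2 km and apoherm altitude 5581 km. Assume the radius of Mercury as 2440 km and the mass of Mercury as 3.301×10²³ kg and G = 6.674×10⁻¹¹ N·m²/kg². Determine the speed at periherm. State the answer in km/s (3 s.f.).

μ = GM = 6.674×10⁻¹¹ × 3.301×10²³ = 2.203×10¹³ m³/s².
r_p = 2440 + 420.2 = 2860.2 km = 2.8602×10⁶ m.
r_a = 2440 + 5581 = 8021.0 km = 8.0210×10⁶ m.
Semi-major axis a = (r_p + r_a)/2 = 5440.6 km = 5.441×10⁶ m.
Vis-viva: v² = μ(2/r − 1/a) = 2.203×10¹³ × (6.993×10⁻⁷ − 1.838×10⁻⁷) = 1.136×10⁷ m²/s².
v = 3370 m/s = 3.370 km/s.

v ≈ 3.37 km/s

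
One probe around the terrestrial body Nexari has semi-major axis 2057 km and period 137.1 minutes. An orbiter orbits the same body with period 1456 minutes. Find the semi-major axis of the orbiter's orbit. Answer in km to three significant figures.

Kepler's third law: a³ ∝ T², so a₂ = a₁ (T₂/T₁)^(2/3).
T₂/T₁ = 10.62, (T₂/T₁)^(2/3) = 4.832.
a₂ = 2057 × 4.832 = 9938 km.

a₂ ≈ 9940 km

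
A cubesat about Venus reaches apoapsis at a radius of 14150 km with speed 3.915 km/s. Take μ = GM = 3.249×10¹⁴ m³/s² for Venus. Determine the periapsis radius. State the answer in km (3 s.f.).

periapsis radius ≈ 7090 km

r_a = 1.415×10⁷ m.
Specific energy ε = v²/2 − μ/r = -1.530×10⁷ J/kg, so a = −μ/(2ε) = 1.062×10⁷ m.
The apsides satisfy r_p + r_a = 2a, so the periapsis radius is 2a − r_a = 7.089×10⁶ m = 7088.7 km.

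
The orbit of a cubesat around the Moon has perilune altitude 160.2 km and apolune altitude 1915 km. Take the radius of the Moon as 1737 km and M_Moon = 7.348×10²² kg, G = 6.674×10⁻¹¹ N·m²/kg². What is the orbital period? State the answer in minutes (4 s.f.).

T ≈ 218.6 minutes

μ = GM = 6.674×10⁻¹¹ × 7.348×10²² = 4.904×10¹² m³/s².
r_p = 1737 + 160.2 = 1897.2 km = 1.8972×10⁶ m.
r_a = 1737 + 1915 = 3652.0 km = 3.6520×10⁶ m.
Semi-major axis a = (r_p + r_a)/2 = (1897.2 + 3652.0)/2 = 2774.6 km = 2.775×10⁶ m.
By Kepler's third law T = 2π√(a³/μ) = 2π × 2.087×10³ = 1.311×10⁴ s.
= 218.6 minutes.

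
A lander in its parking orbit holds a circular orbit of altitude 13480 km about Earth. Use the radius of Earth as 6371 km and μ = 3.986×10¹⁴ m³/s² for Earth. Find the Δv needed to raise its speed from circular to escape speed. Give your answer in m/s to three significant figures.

Δv ≈ 1860 m/s

r = 6371 + 13480 = 19851 km = 1.9851×10⁷ m.
Circular speed v_c = √(μ/r) = 4481 m/s.
Escape speed v_esc = √(2μ/r) = √2 × v_c = 6337 m/s.
Δv = v_esc − v_c = 1856 m/s.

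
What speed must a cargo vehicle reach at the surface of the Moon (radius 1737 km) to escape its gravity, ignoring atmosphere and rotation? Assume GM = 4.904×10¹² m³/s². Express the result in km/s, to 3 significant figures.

r = R = 1.737×10⁶ m.
Escape speed v_esc = √(2μ/r) = √(2 × 4.904×10¹² / 1.737×10⁶) = √(5.647×10⁶) = 2376 m/s.
= 2.376 km/s.

v_esc ≈ 2.38 km/s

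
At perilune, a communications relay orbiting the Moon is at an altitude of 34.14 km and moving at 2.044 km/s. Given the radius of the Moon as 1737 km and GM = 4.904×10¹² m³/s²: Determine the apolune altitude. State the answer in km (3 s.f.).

r_p = 1737 + 34.14 = 1771.1 km = 1.771×10⁶ m.
Specific energy ε = v²/2 − μ/r = -6.799×10⁵ J/kg, so a = −μ/(2ε) = 3.607×10⁶ m.
The apsides satisfy r_p + r_a = 2a, so the apolune radius is 2a − r_p = 5.442×10⁶ m = 5442.0 km.
Apolune altitude = 5442.0 − 1737 = 3705.0 km.

apolune altitude ≈ 3710 km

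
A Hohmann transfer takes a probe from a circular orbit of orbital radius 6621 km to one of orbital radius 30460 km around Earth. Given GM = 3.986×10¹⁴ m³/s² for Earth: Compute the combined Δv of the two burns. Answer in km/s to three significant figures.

Δv_total ≈ 3.64 km/s

r₁ = 6621 km = 6.621×10⁶ m.
r₂ = 30460 km = 3.046×10⁷ m.
Transfer ellipse a_t = (r₁ + r₂)/2 = 1.854×10⁷ m.
At r₁: circular v_c1 = √(μ/r₁) = 7759 m/s; transfer-perigee v_p = √[μ(2/r₁ − 1/a_t)] = 9945 m/s.
Δv₁ = v_p − v_c1 = 2186 m/s.
At r₂: circular v_c2 = √(μ/r₂) = 3617 m/s; transfer-apogee v_a = √[μ(2/r₂ − 1/a_t)] = 2162 m/s.
Δv₂ = v_c2 − v_a = 1456 m/s.
Total Δv = Δv₁ + Δv₂ = 3642 m/s = 3.642 km/s.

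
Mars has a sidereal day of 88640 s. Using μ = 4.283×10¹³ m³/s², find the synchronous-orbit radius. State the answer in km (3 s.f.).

A synchronous orbit has period T, so by Kepler's third law a = (μT²/4π²)^(1/3).
μT²/4π² = 4.283×10¹³ × (8.864×10⁴)² / 39.48 = 8.524×10²¹ m³.
a = 2.043×10⁷ m = 20428 km.

r_sync ≈ 20400 km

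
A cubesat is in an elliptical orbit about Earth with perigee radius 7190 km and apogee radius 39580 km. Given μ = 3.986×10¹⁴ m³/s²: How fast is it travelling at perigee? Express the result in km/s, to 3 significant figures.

v ≈ 9.69 km/s

Semi-major axis a = (r_p + r_a)/2 = 23385 km = 2.338×10⁷ m.
Vis-viva: v² = μ(2/r − 1/a) = 3.986×10¹⁴ × (2.782×10⁻⁷ − 4.276×10⁻⁸) = 9.383×10⁷ m²/s².
v = 9687 m/s = 9.687 km/s.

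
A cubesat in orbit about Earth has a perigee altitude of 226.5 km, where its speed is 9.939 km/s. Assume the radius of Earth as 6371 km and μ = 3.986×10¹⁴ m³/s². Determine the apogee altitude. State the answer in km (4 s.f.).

apogee altitude ≈ 23190 km

r_p = 6371 + 226.5 = 6597.5 km = 6.598×10⁶ m.
Specific energy ε = v²/2 − μ/r = -1.102×10⁷ J/kg, so a = −μ/(2ε) = 1.808×10⁷ m.
The apsides satisfy r_p + r_a = 2a, so the apogee radius is 2a − r_p = 2.956×10⁷ m = 29557 km.
Apogee altitude = 29557 − 6371 = 23186 km.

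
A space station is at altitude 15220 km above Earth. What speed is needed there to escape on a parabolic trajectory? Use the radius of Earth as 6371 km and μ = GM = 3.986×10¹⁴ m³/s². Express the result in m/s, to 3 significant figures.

r = 6371 + 15220 = 21591 km = 2.1591×10⁷ m.
Escape speed v_esc = √(2μ/r) = √(2 × 3.986×10¹⁴ / 2.159×10⁷) = √(3.692×10⁷) = 6076 m/s.

v_esc ≈ 6080 m/s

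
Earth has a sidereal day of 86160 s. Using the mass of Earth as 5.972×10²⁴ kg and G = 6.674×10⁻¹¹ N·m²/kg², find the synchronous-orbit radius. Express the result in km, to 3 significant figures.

μ = GM = 6.674×10⁻¹¹ × 5.972×10²⁴ = 3.986×10¹⁴ m³/s².
A synchronous orbit has period T, so by Kepler's third law a = (μT²/4π²)^(1/3).
μT²/4π² = 3.986×10¹⁴ × (8.616×10⁴)² / 39.48 = 7.495×10²² m³.
a = 4.216×10⁷ m = 42162 km.

r_sync ≈ 42200 km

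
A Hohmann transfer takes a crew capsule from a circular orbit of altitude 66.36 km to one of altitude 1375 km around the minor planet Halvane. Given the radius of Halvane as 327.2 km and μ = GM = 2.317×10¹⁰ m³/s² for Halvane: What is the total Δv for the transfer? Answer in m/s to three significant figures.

Δv_total ≈ 112 m/s

r₁ = 327.2 + 66.36 = 393.56 km = 3.9356×10⁵ m.
r₂ = 327.2 + 1375 = 1702.2 km = 1.7022×10⁶ m.
Transfer ellipse a_t = (r₁ + r₂)/2 = 1.048×10⁶ m.
At r₁: circular v_c1 = √(μ/r₁) = 242.6 m/s; transfer-periapsis v_p = √[μ(2/r₁ − 1/a_t)] = 309.2 m/s.
Δv₁ = v_p − v_c1 = 66.61 m/s.
At r₂: circular v_c2 = √(μ/r₂) = 116.7 m/s; transfer-apoapsis v_a = √[μ(2/r₂ − 1/a_t)] = 71.50 m/s.
Δv₂ = v_c2 − v_a = 45.17 m/s.
Total Δv = Δv₁ + Δv₂ = 111.8 m/s.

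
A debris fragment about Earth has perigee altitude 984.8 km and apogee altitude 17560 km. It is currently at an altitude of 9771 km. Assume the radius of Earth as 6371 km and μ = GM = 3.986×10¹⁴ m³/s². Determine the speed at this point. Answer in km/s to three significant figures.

v ≈ 4.89 km/s

r_p = 6371 + 984.8 = 7355.8 km = 7.3558×10⁶ m.
r_a = 6371 + 17560 = 23931 km = 2.3931×10⁷ m.
r = 6371 + 9771 = 16142 km = 1.614×10⁷ m.
Semi-major axis a = (r_p + r_a)/2 = 15643 km = 1.564×10⁷ m.
Vis-viva: v² = μ(2/r − 1/a) = 3.986×10¹⁴ × (1.239×10⁻⁷ − 6.392×10⁻⁸) = 2.391×10⁷ m²/s².
v = 4889 m/s = 4.889 km/s.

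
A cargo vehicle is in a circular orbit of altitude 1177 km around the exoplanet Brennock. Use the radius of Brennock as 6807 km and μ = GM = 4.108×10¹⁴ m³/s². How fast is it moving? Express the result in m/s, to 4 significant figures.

r = 6807 + 1177 = 7984.0 km = 7.9840×10⁶ m.
For a circular orbit v = √(μ/r) = √(4.108×10¹⁴ / 7.984×10⁶) = √(5.145×10⁷) = 7173 m/s.

v ≈ 7173 m/s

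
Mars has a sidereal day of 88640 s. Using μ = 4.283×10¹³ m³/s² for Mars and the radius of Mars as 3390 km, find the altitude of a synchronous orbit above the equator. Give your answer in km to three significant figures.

h_sync ≈ 17000 km

A synchronous orbit has period T, so by Kepler's third law a = (μT²/4π²)^(1/3).
μT²/4π² = 4.283×10¹³ × (8.864×10⁴)² / 39.48 = 8.524×10²¹ m³.
a = 2.043×10⁷ m = 20428 km.
Altitude h = a − R = 20428 − 3390 = 17038 km.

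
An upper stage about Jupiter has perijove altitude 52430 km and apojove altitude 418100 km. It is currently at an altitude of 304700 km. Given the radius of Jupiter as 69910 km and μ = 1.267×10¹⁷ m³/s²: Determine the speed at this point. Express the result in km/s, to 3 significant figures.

v ≈ 16.2 km/s

r_p = 69910 + 52430 = 122340 km = 1.2234×10⁸ m.
r_a = 69910 + 418100 = 488010 km = 4.8801×10⁸ m.
r = 69910 + 304700 = 3.7461×10⁵ km = 3.746×10⁸ m.
Semi-major axis a = (r_p + r_a)/2 = 3.0518×10⁵ km = 3.052×10⁸ m.
Vis-viva: v² = μ(2/r − 1/a) = 1.267×10¹⁷ × (5.339×10⁻⁹ − 3.277×10⁻⁹) = 2.613×10⁸ m²/s².
v = 16160 m/s = 16.16 km/s.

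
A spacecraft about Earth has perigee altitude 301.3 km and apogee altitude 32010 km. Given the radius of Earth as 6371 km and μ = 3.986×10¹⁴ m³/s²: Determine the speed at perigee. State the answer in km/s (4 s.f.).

v ≈ 10.09 km/s

r_p = 6371 + 301.3 = 6672.3 km = 6.6723×10⁶ m.
r_a = 6371 + 32010 = 38381 km = 3.8381×10⁷ m.
Semi-major axis a = (r_p + r_a)/2 = 22527 km = 2.253×10⁷ m.
Vis-viva: v² = μ(2/r − 1/a) = 3.986×10¹⁴ × (2.997×10⁻⁷ − 4.439×10⁻⁸) = 1.018×10⁸ m²/s².
v = 10090 m/s = 10.09 km/s.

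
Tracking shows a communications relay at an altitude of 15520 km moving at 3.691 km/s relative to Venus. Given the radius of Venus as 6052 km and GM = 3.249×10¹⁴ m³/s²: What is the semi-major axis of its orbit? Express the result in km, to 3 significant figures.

r = 6052 + 15520 = 21572 km = 2.157×10⁷ m.
Vis-viva rearranged: 1/a = 2/r − v²/μ = 9.271×10⁻⁸ − 4.193×10⁻⁸ = 5.078×10⁻⁸ m⁻¹.
a = 1.969×10⁷ m = 19692 km.

a ≈ 19700 km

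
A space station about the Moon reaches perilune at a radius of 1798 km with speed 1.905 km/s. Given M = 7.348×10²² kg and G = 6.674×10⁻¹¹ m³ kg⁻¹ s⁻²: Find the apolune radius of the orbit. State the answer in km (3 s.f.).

apolune radius ≈ 3570 km

μ = GM = 6.674×10⁻¹¹ × 7.348×10²² = 4.904×10¹² m³/s².
r_p = 1.798×10⁶ m.
Specific energy ε = v²/2 − μ/r = -9.130×10⁵ J/kg, so a = −μ/(2ε) = 2.686×10⁶ m.
The apsides satisfy r_p + r_a = 2a, so the apolune radius is 2a − r_p = 3.573×10⁶ m = 3573.4 km.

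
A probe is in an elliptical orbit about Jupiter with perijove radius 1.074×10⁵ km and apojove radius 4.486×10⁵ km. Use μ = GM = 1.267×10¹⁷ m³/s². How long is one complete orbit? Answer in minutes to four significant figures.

T ≈ 1364 minutes

Semi-major axis a = (r_p + r_a)/2 = (1.0740×10⁵ + 4.4860×10⁵)/2 = 2.7800×10⁵ km = 2.780×10⁸ m.
By Kepler's third law T = 2π√(a³/μ) = 2π × 1.302×10⁴ = 8.182×10⁴ s.
= 1364 minutes.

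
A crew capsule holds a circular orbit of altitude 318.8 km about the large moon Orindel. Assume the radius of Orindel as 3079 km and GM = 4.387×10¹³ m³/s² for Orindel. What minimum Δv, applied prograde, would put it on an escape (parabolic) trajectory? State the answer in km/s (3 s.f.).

r = 3079 + 318.8 = 3397.8 km = 3.3978×10⁶ m.
Circular speed v_c = √(μ/r) = 3593 m/s.
Escape speed v_esc = √(2μ/r) = √2 × v_c = 5082 m/s.
Δv = v_esc − v_c = 1488 m/s = 1.488 km/s.

Δv ≈ 1.49 km/s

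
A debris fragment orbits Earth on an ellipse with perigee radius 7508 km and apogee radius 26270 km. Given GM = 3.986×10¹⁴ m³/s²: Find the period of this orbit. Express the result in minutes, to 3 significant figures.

T ≈ 364 minutes

Semi-major axis a = (r_p + r_a)/2 = (7508.0 + 26270)/2 = 16889 km = 1.689×10⁷ m.
By Kepler's third law T = 2π√(a³/μ) = 2π × 3.476×10³ = 2.184×10⁴ s.
= 364.1 minutes.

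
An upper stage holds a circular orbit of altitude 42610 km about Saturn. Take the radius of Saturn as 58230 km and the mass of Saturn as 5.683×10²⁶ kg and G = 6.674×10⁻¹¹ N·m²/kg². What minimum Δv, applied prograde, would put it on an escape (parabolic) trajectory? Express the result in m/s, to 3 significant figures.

μ = GM = 6.674×10⁻¹¹ × 5.683×10²⁶ = 3.793×10¹⁶ m³/s².
r = 58230 + 42610 = 100840 km = 1.0084×10⁸ m.
Circular speed v_c = √(μ/r) = 19390 m/s.
Escape speed v_esc = √(2μ/r) = √2 × v_c = 27430 m/s.
Δv = v_esc − v_c = 8033 m/s.

Δv ≈ 8030 m/s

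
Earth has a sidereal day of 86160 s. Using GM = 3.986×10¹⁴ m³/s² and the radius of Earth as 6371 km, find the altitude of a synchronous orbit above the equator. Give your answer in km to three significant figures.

A synchronous orbit has period T, so by Kepler's third law a = (μT²/4π²)^(1/3).
μT²/4π² = 3.986×10¹⁴ × (8.616×10⁴)² / 39.48 = 7.495×10²² m³.
a = 4.216×10⁷ m = 42163 km.
Altitude h = a − R = 42163 − 6371 = 35792 km.

h_sync ≈ 35800 km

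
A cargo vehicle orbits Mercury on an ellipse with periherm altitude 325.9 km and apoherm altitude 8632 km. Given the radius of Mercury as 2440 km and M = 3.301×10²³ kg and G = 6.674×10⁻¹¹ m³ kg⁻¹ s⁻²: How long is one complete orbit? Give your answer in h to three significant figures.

T ≈ 6.77 h

μ = GM = 6.674×10⁻¹¹ × 3.301×10²³ = 2.203×10¹³ m³/s².
r_p = 2440 + 325.9 = 2765.9 km = 2.7659×10⁶ m.
r_a = 2440 + 8632 = 11072 km = 1.1072×10⁷ m.
Semi-major axis a = (r_p + r_a)/2 = (2765.9 + 11072)/2 = 6918.9 km = 6.919×10⁶ m.
By Kepler's third law T = 2π√(a³/μ) = 2π × 3.877×10³ = 2.436×10⁴ s.
= 6.767 h.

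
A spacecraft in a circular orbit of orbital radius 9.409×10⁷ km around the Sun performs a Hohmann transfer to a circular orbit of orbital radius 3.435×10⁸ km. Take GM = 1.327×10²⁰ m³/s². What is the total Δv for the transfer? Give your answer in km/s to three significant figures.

r₁ = 9.409×10⁷ km = 9.409×10¹⁰ m.
r₂ = 3.435×10⁸ km = 3.435×10¹¹ m.
Transfer ellipse a_t = (r₁ + r₂)/2 = 2.188×10¹¹ m.
At r₁: circular v_c1 = √(μ/r₁) = 37550 m/s; transfer-perihelion v_p = √[μ(2/r₁ − 1/a_t)] = 47060 m/s.
Δv₁ = v_p − v_c1 = 9501 m/s.
At r₂: circular v_c2 = √(μ/r₂) = 19650 m/s; transfer-aphelion v_a = √[μ(2/r₂ − 1/a_t)] = 12890 m/s.
Δv₂ = v_c2 − v_a = 6766 m/s.
Total Δv = Δv₁ + Δv₂ = 16270 m/s = 16.27 km/s.

Δv_total ≈ 16.3 km/s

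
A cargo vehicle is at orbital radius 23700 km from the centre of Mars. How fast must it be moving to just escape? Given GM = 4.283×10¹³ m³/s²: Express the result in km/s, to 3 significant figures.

v_esc ≈ 1.90 km/s

r = 23700 km = 2.370×10⁷ m.
Escape speed v_esc = √(2μ/r) = √(2 × 4.283×10¹³ / 2.370×10⁷) = √(3.614×10⁶) = 1901 m/s.
= 1.901 km/s.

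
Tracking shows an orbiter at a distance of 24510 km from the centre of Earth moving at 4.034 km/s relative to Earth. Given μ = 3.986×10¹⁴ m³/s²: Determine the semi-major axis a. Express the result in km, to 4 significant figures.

a ≈ 24530 km

r = 2.451×10⁷ m.
Specific orbital energy ε = v²/2 − μ/r = (4034)²/2 − 3.986×10¹⁴/2.451×10⁷ = -8.126×10⁶ J/kg.
Since ε = −μ/(2a), a = −μ/(2ε) = 2.453×10⁷ m = 24526 km.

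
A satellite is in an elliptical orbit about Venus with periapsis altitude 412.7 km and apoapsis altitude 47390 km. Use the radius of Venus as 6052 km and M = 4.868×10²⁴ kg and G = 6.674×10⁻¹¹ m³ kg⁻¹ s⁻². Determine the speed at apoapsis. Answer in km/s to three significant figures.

v ≈ 1.15 km/s

μ = GM = 6.674×10⁻¹¹ × 4.868×10²⁴ = 3.249×10¹⁴ m³/s².
r_p = 6052 + 412.7 = 6464.7 km = 6.4647×10⁶ m.
r_a = 6052 + 47390 = 53442 km = 5.3442×10⁷ m.
Semi-major axis a = (r_p + r_a)/2 = 29953 km = 2.995×10⁷ m.
Vis-viva: v² = μ(2/r − 1/a) = 3.249×10¹⁴ × (3.742×10⁻⁸ − 3.339×10⁻⁸) = 1.312×10⁶ m²/s².
v = 1145 m/s = 1.145 km/s.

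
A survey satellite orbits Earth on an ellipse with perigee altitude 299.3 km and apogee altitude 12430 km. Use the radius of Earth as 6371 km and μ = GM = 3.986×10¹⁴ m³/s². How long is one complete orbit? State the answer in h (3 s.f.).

T ≈ 3.97 h

r_p = 6371 + 299.3 = 6670.3 km = 6.6703×10⁶ m.
r_a = 6371 + 12430 = 18801 km = 1.8801×10⁷ m.
Semi-major axis a = (r_p + r_a)/2 = (6670.3 + 18801)/2 = 12736 km = 1.274×10⁷ m.
By Kepler's third law T = 2π√(a³/μ) = 2π × 2.276×10³ = 1.430×10⁴ s.
= 3.973 h.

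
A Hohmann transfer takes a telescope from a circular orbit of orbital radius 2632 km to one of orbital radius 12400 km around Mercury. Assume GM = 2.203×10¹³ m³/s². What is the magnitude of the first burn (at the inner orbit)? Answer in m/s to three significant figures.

r₁ = 2632 km = 2.632×10⁶ m.
r₂ = 12400 km = 1.240×10⁷ m.
Transfer ellipse a_t = (r₁ + r₂)/2 = 7.516×10⁶ m.
At r₁: circular v_c1 = √(μ/r₁) = 2893 m/s; transfer-periherm v_p = √[μ(2/r₁ − 1/a_t)] = 3716 m/s.
Δv₁ = v_p − v_c1 = 822.9 m/s.

Δv ≈ 823 m/s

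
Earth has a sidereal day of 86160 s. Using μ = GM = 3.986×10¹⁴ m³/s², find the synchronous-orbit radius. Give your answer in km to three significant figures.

r_sync ≈ 42200 km

A synchronous orbit has period T, so by Kepler's third law a = (μT²/4π²)^(1/3).
μT²/4π² = 3.986×10¹⁴ × (8.616×10⁴)² / 39.48 = 7.495×10²² m³.
a = 4.216×10⁷ m = 42163 km.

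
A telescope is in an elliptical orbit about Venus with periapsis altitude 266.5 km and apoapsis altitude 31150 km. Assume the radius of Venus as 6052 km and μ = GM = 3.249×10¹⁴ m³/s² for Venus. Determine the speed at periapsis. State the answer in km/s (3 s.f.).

r_p = 6052 + 266.5 = 6318.5 km = 6.3185×10⁶ m.
r_a = 6052 + 31150 = 37202 km = 3.7202×10⁷ m.
Semi-major axis a = (r_p + r_a)/2 = 21760 km = 2.176×10⁷ m.
Vis-viva: v² = μ(2/r − 1/a) = 3.249×10¹⁴ × (3.165×10⁻⁷ − 4.596×10⁻⁸) = 8.791×10⁷ m²/s².
v = 9376 m/s = 9.376 km/s.

v ≈ 9.38 km/s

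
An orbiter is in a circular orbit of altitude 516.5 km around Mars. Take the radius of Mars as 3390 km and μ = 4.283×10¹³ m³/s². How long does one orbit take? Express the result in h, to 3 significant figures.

T ≈ 2.06 h

r = 3390 + 516.5 = 3906.5 km = 3.9065×10⁶ m.
Kepler's third law: T = 2π√(r³/μ) = 2π√((3.906×10⁶)³ / 4.283×10¹³).
r³/μ = 1.392×10⁶ s², so T = 2π × 1.180×10³ = 7.413×10³ s.
Converting: 7.413×10³ s ÷ 3600 = 2.059 h.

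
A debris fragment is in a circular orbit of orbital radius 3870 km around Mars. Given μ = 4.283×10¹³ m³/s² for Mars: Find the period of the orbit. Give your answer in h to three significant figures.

r = 3870 km = 3.870×10⁶ m.
Kepler's third law: T = 2π√(r³/μ) = 2π√((3.870×10⁶)³ / 4.283×10¹³).
r³/μ = 1.353×10⁶ s², so T = 2π × 1.163×10³ = 7.309×10³ s.
Converting: 7.309×10³ s ÷ 3600 = 2.030 h.

T ≈ 2.03 h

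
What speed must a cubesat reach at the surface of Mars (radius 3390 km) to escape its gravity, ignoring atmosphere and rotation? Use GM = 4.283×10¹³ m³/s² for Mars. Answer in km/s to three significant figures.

v_esc ≈ 5.03 km/s

r = R = 3.390×10⁶ m.
Escape speed v_esc = √(2μ/r) = √(2 × 4.283×10¹³ / 3.390×10⁶) = √(2.527×10⁷) = 5027 m/s.
= 5.027 km/s.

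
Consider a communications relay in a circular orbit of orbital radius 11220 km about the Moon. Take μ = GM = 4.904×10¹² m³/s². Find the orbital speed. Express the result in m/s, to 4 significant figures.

v ≈ 661.1 m/s

r = 11220 km = 1.122×10⁷ m.
For a circular orbit v = √(μ/r) = √(4.904×10¹² / 1.122×10⁷) = √(4.371×10⁵) = 661.1 m/s.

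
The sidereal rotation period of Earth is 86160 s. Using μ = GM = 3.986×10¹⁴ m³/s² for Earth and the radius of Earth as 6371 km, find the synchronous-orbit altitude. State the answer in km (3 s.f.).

h_sync ≈ 35800 km

A synchronous orbit has period T, so by Kepler's third law a = (μT²/4π²)^(1/3).
μT²/4π² = 3.986×10¹⁴ × (8.616×10⁴)² / 39.48 = 7.495×10²² m³.
a = 4.216×10⁷ m = 42163 km.
Altitude h = a − R = 42163 − 6371 = 35792 km.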